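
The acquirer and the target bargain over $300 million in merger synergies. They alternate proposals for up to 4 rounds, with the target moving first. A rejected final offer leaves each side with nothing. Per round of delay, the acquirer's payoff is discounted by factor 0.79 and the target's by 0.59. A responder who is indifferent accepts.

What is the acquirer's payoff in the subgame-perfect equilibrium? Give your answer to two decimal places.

By backward induction:
Round 4 (the acquirer proposes): rejection yields 0 for the target; the acquirer offers 0 and keeps 300.
Round 3 (the target proposes): the acquirer can get 300 next round, worth 0.79 × 300 = 237 now. The target offers 237 and keeps 300 − 237 = 63.
Round 2 (the acquirer proposes): the target can get 63 next round, worth 0.59 × 63 = 37.17 now, so the acquirer offers 37.17, keeping 262.83.
Round 1 (the target proposes): the acquirer can get 262.83 next round, worth 0.79 × 262.83 = 207.6357 now. The target offers 207.6357 and keeps 300 − 207.6357 = 92.3643.

207.64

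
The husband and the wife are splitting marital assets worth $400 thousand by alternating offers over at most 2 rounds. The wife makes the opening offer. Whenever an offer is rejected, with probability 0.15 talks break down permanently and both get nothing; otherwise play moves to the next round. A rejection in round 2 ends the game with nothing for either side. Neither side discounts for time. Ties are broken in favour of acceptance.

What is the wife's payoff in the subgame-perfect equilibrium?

60

Round 2 (the husband proposes): the wife will accept anything ≥ 0, so the husband offers 0 and keeps 400.
Round 1 (the wife proposes): rejecting gives the husband an expected 0.85 × 400 = 340, so the wife offers 340, keeping 60.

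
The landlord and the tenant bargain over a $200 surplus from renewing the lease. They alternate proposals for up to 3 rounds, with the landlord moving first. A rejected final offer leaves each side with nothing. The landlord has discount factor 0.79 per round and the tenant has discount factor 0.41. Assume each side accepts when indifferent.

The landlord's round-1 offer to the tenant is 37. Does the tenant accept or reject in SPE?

Work out the tenant's continuation value if the offer is rejected.
Round 3 (the landlord proposes): the tenant will accept anything ≥ 0, so the landlord offers 0 and keeps 200.
Round 2 (the tenant proposes): the landlord can get 200 next round, worth 0.79 × 200 = 158 now, so the tenant offers 158, keeping 42.
So by rejecting in round 1, the tenant gets 42 next round, worth 0.41 × 42 = 17.22 now.
Offer 37 ≥ 17.22, so the tenant accepts.

Accept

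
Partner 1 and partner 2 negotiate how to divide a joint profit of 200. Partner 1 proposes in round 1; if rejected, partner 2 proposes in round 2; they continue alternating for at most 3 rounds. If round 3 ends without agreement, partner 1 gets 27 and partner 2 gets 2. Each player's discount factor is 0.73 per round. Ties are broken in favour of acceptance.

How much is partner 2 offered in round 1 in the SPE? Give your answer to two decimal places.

40.49

Round 3 (partner 1 proposes): partner 2 gets 2 if talks fail, so partner 1 offers 2 and keeps 198.
Round 2 (partner 2 proposes): partner 1 can get 198 next round, worth 0.73 × 198 = 144.54 now; partner 2 offers that and keeps 55.46.
Round 1 (partner 1 proposes): partner 2 can get 55.46 next round, worth 0.73 × 55.46 = 40.4858 now; partner 1 offers that and keeps 159.5142.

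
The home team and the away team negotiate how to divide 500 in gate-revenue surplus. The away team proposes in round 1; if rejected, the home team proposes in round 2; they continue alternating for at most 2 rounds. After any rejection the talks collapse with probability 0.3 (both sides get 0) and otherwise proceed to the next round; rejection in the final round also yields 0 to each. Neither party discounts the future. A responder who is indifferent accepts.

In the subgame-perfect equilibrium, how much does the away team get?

Round 2 (the home team proposes): rejection yields 0 for the away team; the home team offers 0 and keeps 500.
Round 1 (the away team proposes): rejecting gives the home team an expected 0.7 × 500 = 350. The away team offers 350 and keeps 500 − 350 = 150.

150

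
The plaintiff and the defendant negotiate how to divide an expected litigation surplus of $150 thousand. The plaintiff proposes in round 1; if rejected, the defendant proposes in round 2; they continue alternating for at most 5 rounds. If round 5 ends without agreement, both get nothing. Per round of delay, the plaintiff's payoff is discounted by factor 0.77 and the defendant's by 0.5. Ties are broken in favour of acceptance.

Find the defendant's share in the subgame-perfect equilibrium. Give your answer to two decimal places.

23.89

By backward induction:
Round 5 (the plaintiff proposes): the defendant will accept anything ≥ 0, so the plaintiff offers 0 and keeps 150.
Round 4 (the defendant proposes): the plaintiff can get 150 next round, worth 0.77 × 150 = 115.5 now, so the defendant offers 115.5, keeping 34.5.
Round 3 (the plaintiff proposes): the defendant can get 34.5 next round, worth 0.5 × 34.5 = 17.25 now; the plaintiff offers that and keeps 132.75.
Round 2 (the defendant proposes): the plaintiff can get 132.75 next round, worth 0.77 × 132.75 = 102.2175 now. The defendant offers 102.2175 and keeps 150 − 102.2175 = 47.7825.
Round 1 (the plaintiff proposes): the defendant can get 47.7825 next round, worth 0.5 × 47.7825 = 23.89125 now, so the plaintiff offers 23.89125, keeping 126.10875.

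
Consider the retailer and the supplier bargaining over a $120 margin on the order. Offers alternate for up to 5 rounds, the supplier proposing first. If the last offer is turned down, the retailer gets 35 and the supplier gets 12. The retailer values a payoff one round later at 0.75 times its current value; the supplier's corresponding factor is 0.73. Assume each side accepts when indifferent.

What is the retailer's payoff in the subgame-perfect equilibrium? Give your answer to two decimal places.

48.10

Round 5 (the supplier proposes): the retailer gets 35 if talks fail, so the supplier offers 35 and keeps 85.
Round 4 (the retailer proposes): the supplier can get 85 next round, worth 0.73 × 85 = 62.05 now. The retailer offers 62.05 and keeps 120 − 62.05 = 57.95.
Round 3 (the supplier proposes): the retailer can get 57.95 next round, worth 0.75 × 57.95 = 43.4625 now; the supplier offers that and keeps 76.5375.
Round 2 (the retailer proposes): the supplier can get 76.5375 next round, worth 0.73 × 76.5375 = 55.872375 now. The retailer offers 55.872375 and keeps 120 − 55.872375 = 64.127625.
Round 1 (the supplier proposes): the retailer can get 64.127625 next round, worth 0.75 × 64.127625 = 48.09571875 now; the supplier offers that and keeps 71.90428125.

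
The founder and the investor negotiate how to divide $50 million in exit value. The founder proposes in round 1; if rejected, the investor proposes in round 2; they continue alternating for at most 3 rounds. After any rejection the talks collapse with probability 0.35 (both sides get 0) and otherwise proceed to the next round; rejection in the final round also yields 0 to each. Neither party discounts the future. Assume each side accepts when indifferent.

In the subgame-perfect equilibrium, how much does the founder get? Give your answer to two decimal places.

By backward induction:
Round 3 (the founder proposes): rejection yields 0 for the investor; the founder offers 0 and keeps 50.
Round 2 (the investor proposes): rejecting gives the founder an expected 0.65 × 50 = 32.5. The investor offers 32.5 and keeps 50 − 32.5 = 17.5.
Round 1 (the founder proposes): rejecting gives the investor an expected 0.65 × 17.5 = 11.375; the founder offers that and keeps 38.625.

38.63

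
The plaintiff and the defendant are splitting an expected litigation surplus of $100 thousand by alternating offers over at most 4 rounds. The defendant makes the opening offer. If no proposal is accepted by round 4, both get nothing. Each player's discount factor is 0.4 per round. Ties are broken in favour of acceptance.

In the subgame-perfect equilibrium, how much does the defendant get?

Round 4 (the plaintiff proposes): rejection yields 0 for the defendant; the plaintiff offers 0 and keeps 100.
Round 3 (the defendant proposes): the plaintiff can get 100 next round, worth 0.4 × 100 = 40 now, so the defendant offers 40, keeping 60.
Round 2 (the plaintiff proposes): the defendant can get 60 next round, worth 0.4 × 60 = 24 now; the plaintiff offers that and keeps 76.
Round 1 (the defendant proposes): the plaintiff can get 76 next round, worth 0.4 × 76 = 30.4 now. The defendant offers 30.4 and keeps 100 − 30.4 = 69.6.

69.6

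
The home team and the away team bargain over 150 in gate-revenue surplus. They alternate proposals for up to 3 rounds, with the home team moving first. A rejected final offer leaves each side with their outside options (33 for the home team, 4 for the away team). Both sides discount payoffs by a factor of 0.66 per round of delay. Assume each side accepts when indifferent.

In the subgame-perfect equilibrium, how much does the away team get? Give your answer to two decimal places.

Work backward from the last round.
Round 3 (the home team proposes): the away team gets 4 if talks fail, so the home team offers 4 and keeps 146.
Round 2 (the away team proposes): the home team can get 146 next round, worth 0.66 × 146 = 96.36 now. The away team offers 96.36 and keeps 150 − 96.36 = 53.64.
Round 1 (the home team proposes): the away team can get 53.64 next round, worth 0.66 × 53.64 = 35.4024 now, so the home team offers 35.4024, keeping 114.5976.

35.40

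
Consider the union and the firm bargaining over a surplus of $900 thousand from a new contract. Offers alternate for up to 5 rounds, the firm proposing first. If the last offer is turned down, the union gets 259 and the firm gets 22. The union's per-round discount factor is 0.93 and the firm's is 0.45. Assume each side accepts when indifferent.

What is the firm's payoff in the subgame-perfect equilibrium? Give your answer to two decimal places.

Round 5 (the firm proposes): the union gets 259 if talks fail, so the firm offers 259 and keeps 641.
Round 4 (the union proposes): the firm can get 641 next round, worth 0.45 × 641 = 288.45 now. The union offers 288.45 and keeps 900 − 288.45 = 611.55.
Round 3 (the firm proposes): the union can get 611.55 next round, worth 0.93 × 611.55 = 568.7415 now; the firm offers that and keeps 331.2585.
Round 2 (the union proposes): the firm can get 331.2585 next round, worth 0.45 × 331.2585 = 149.066325 now, so the union offers 149.066325, keeping 750.933675.
Round 1 (the firm proposes): the union can get 750.933675 next round, worth 0.93 × 750.933675 = 698.36831775 now; the firm offers that and keeps 201.63168225.

201.63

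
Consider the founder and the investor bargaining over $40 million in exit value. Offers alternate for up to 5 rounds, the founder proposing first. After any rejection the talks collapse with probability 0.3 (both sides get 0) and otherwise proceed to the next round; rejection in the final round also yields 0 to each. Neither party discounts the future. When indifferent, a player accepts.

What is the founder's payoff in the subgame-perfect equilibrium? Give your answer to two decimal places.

By backward induction:
Round 5 (the founder proposes): rejection yields 0 for the investor; the founder offers 0 and keeps 40.
Round 4 (the investor proposes): rejecting gives the founder an expected 0.7 × 40 = 28. The investor offers 28 and keeps 40 − 28 = 12.
Round 3 (the founder proposes): rejecting gives the investor an expected 0.7 × 12 = 8.4, so the founder offers 8.4, keeping 31.6.
Round 2 (the investor proposes): rejecting gives the founder an expected 0.7 × 31.6 = 22.12. The investor offers 22.12 and keeps 40 − 22.12 = 17.88.
Round 1 (the founder proposes): rejecting gives the investor an expected 0.7 × 17.88 = 12.516, so the founder offers 12.516, keeping 27.484.

27.48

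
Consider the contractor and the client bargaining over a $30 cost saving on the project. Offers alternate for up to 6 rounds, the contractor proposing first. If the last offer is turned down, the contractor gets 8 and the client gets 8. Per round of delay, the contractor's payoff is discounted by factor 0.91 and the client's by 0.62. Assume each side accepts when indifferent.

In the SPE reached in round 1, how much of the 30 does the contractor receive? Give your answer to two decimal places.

23.04

By backward induction:
Round 6 (the client proposes): the contractor gets 8 if talks fail, so the client offers 8 and keeps 22.
Round 5 (the contractor proposes): the client can get 22 next round, worth 0.62 × 22 = 13.64 now; the contractor offers that and keeps 16.36.
Round 4 (the client proposes): the contractor can get 16.36 next round, worth 0.91 × 16.36 = 14.8876 now, so the client offers 14.8876, keeping 15.1124.
Round 3 (the contractor proposes): the client can get 15.1124 next round, worth 0.62 × 15.1124 = 9.369688 now; the contractor offers that and keeps 20.630312.
Round 2 (the client proposes): the contractor can get 20.630312 next round, worth 0.91 × 20.630312 = 18.77358392 now; the client offers that and keeps 11.22641608.
Round 1 (the contractor proposes): the client can get 11.22641608 next round, worth 0.62 × 11.22641608 = 6.9603779696 now, so the contractor offers 6.9603779696, keeping 23.0396220304.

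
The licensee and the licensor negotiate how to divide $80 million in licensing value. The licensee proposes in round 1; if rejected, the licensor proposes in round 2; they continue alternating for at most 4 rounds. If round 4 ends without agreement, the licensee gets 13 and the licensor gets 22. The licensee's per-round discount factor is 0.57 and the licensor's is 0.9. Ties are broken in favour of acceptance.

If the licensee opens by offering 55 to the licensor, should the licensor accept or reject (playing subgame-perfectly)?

Reject

Work out the licensor's continuation value if the offer is rejected.
Round 4 (the licensor proposes): the licensee gets 13 if talks fail, so the licensor offers 13 and keeps 67.
Round 3 (the licensee proposes): the licensor can get 67 next round, worth 0.9 × 67 = 60.3 now; the licensee offers that and keeps 19.7.
Round 2 (the licensor proposes): the licensee can get 19.7 next round, worth 0.57 × 19.7 = 11.229 now, so the licensor offers 11.229, keeping 68.771.
So by rejecting in round 1, the licensor gets 68.771 next round, worth 0.9 × 68.771 = 61.8939 now.
Offer 55 < 61.8939, so the licensor rejects.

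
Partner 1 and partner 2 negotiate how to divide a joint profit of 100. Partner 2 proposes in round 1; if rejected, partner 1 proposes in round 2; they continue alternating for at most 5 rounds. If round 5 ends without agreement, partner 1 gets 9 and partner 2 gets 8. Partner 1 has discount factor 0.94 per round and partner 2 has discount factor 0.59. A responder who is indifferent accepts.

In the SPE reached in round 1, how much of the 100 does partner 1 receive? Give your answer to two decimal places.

62.68

Solve by backward induction from round 5.
Round 5 (partner 2 proposes): partner 1 gets 9 if talks fail, so partner 2 offers 9 and keeps 91.
Round 4 (partner 1 proposes): partner 2 can get 91 next round, worth 0.59 × 91 = 53.69 now. Partner 1 offers 53.69 and keeps 100 − 53.69 = 46.31.
Round 3 (partner 2 proposes): partner 1 can get 46.31 next round, worth 0.94 × 46.31 = 43.5314 now; partner 2 offers that and keeps 56.4686.
Round 2 (partner 1 proposes): partner 2 can get 56.4686 next round, worth 0.59 × 56.4686 = 33.316474 now. Partner 1 offers 33.316474 and keeps 100 − 33.316474 = 66.683526.
Round 1 (partner 2 proposes): partner 1 can get 66.683526 next round, worth 0.94 × 66.683526 = 62.68251444 now, so partner 2 offers 62.68251444, keeping 37.31748556.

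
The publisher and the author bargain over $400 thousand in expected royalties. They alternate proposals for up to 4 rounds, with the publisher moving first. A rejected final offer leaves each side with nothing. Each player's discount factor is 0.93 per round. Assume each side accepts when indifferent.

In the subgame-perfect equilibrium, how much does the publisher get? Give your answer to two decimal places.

52.22

Round 4 (the author proposes): the publisher will accept anything ≥ 0, so the author offers 0 and keeps 400.
Round 3 (the publisher proposes): the author can get 400 next round, worth 0.93 × 400 = 372 now, so the publisher offers 372, keeping 28.
Round 2 (the author proposes): the publisher can get 28 next round, worth 0.93 × 28 = 26.04 now, so the author offers 26.04, keeping 373.96.
Round 1 (the publisher proposes): the author can get 373.96 next round, worth 0.93 × 373.96 = 347.7828 now; the publisher offers that and keeps 52.2172.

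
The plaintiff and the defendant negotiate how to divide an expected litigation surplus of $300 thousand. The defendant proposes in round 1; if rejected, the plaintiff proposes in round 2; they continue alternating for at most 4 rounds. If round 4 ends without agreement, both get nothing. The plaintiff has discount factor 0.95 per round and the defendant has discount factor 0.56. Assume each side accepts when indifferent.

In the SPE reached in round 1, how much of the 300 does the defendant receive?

22.98

Round 4 (the plaintiff proposes): the defendant will accept anything ≥ 0, so the plaintiff offers 0 and keeps 300.
Round 3 (the defendant proposes): the plaintiff can get 300 next round, worth 0.95 × 300 = 285 now, so the defendant offers 285, keeping 15.
Round 2 (the plaintiff proposes): the defendant can get 15 next round, worth 0.56 × 15 = 8.4 now, so the plaintiff offers 8.4, keeping 291.6.
Round 1 (the defendant proposes): the plaintiff can get 291.6 next round, worth 0.95 × 291.6 = 277.02 now; the defendant offers that and keeps 22.98.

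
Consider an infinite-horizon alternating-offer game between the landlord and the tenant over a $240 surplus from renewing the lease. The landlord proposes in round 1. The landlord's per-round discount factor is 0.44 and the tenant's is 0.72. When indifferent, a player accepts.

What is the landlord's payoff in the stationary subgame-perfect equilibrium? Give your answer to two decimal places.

98.36

Let x be the landlord's share when the landlord proposes and y be the tenant's share when the tenant proposes.
The tenant accepts iff offered ≥ 0.72·y, so x = 240 − 0.72y. Symmetrically y = 240 − 0.44x.
Substituting: x = 240 − 0.72(240 − 0.44x), giving x(1 − 0.44·0.72) = 240(1 − 0.72).
So x = 240 × 0.28 / 0.6832 ≈ 98.3607, and the tenant receives 240 − x ≈ 141.6393.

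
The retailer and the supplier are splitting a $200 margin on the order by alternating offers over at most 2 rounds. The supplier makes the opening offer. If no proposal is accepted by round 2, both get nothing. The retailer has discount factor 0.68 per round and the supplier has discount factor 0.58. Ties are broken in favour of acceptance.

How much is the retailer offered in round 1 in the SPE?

Solve by backward induction from round 2.
Round 2 (the retailer proposes): the supplier will accept anything ≥ 0, so the retailer offers 0 and keeps 200.
Round 1 (the supplier proposes): the retailer can get 200 next round, worth 0.68 × 200 = 136 now; the supplier offers that and keeps 64.

136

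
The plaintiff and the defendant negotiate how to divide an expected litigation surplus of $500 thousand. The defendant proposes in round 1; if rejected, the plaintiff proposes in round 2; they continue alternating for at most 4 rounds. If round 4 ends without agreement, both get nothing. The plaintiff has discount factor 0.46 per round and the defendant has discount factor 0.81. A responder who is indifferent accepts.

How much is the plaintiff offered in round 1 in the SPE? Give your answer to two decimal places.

129.40

By backward induction:
Round 4 (the plaintiff proposes): rejection yields 0 for the defendant; the plaintiff offers 0 and keeps 500.
Round 3 (the defendant proposes): the plaintiff can get 500 next round, worth 0.46 × 500 = 230 now. The defendant offers 230 and keeps 500 − 230 = 270.
Round 2 (the plaintiff proposes): the defendant can get 270 next round, worth 0.81 × 270 = 218.7 now; the plaintiff offers that and keeps 281.3.
Round 1 (the defendant proposes): the plaintiff can get 281.3 next round, worth 0.46 × 281.3 = 129.398 now; the defendant offers that and keeps 370.602.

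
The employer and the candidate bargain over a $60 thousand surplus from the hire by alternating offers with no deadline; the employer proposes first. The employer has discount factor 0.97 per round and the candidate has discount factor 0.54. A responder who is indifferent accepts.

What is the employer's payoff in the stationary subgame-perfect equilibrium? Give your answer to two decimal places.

57.96

Let x be the employer's share when the employer proposes and y be the candidate's share when the candidate proposes.
The candidate accepts iff offered ≥ 0.54·y, so x = 60 − 0.54y. Symmetrically y = 60 − 0.97x.
Substituting: x = 60 − 0.54(60 − 0.97x), giving x(1 − 0.97·0.54) = 60(1 − 0.54).
So x = 60 × 0.46 / 0.4762 ≈ 57.9588, and the candidate receives 60 − x ≈ 2.0412.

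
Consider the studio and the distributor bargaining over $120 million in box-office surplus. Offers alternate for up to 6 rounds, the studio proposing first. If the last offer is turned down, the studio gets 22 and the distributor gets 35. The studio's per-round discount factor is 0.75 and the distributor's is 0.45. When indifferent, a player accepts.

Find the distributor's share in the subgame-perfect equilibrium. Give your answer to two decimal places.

Round 6 (the distributor proposes): the studio gets 22 if talks fail, so the distributor offers 22 and keeps 98.
Round 5 (the studio proposes): the distributor can get 98 next round, worth 0.45 × 98 = 44.1 now; the studio offers that and keeps 75.9.
Round 4 (the distributor proposes): the studio can get 75.9 next round, worth 0.75 × 75.9 = 56.925 now, so the distributor offers 56.925, keeping 63.075.
Round 3 (the studio proposes): the distributor can get 63.075 next round, worth 0.45 × 63.075 = 28.38375 now. The studio offers 28.38375 and keeps 120 − 28.38375 = 91.61625.
Round 2 (the distributor proposes): the studio can get 91.61625 next round, worth 0.75 × 91.61625 = 68.7121875 now, so the distributor offers 68.7121875, keeping 51.2878125.
Round 1 (the studio proposes): the distributor can get 51.2878125 next round, worth 0.45 × 51.2878125 = 23.079515625 now, so the studio offers 23.079515625, keeping 96.920484375.

23.08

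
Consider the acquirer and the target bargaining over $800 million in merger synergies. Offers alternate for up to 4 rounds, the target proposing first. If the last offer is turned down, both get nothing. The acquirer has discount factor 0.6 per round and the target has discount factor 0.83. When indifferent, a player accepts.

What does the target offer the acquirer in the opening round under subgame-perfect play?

Solve by backward induction from round 4.
Round 4 (the acquirer proposes): rejection yields 0 for the target; the acquirer offers 0 and keeps 800.
Round 3 (the target proposes): the acquirer can get 800 next round, worth 0.6 × 800 = 480 now; the target offers that and keeps 320.
Round 2 (the acquirer proposes): the target can get 320 next round, worth 0.83 × 320 = 265.6 now, so the acquirer offers 265.6, keeping 534.4.
Round 1 (the target proposes): the acquirer can get 534.4 next round, worth 0.6 × 534.4 = 320.64 now, so the target offers 320.64, keeping 479.36.

320.64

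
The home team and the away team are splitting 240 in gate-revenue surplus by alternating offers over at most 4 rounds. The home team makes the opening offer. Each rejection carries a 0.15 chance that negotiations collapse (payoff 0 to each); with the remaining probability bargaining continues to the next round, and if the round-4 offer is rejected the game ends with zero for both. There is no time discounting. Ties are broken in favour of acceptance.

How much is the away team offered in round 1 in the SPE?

177.99

Round 4 (the away team proposes): the home team will accept anything ≥ 0, so the away team offers 0 and keeps 240.
Round 3 (the home team proposes): rejecting gives the away team an expected 0.85 × 240 = 204; the home team offers that and keeps 36.
Round 2 (the away team proposes): rejecting gives the home team an expected 0.85 × 36 = 30.6. The away team offers 30.6 and keeps 240 − 30.6 = 209.4.
Round 1 (the home team proposes): rejecting gives the away team an expected 0.85 × 209.4 = 177.99, so the home team offers 177.99, keeping 62.01.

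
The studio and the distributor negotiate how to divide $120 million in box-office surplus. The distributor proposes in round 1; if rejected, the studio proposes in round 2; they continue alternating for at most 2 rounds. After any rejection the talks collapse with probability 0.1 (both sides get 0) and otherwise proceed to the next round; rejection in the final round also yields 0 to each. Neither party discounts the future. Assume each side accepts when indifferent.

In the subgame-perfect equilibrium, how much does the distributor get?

12

By backward induction:
Round 2 (the studio proposes): the distributor will accept anything ≥ 0, so the studio offers 0 and keeps 120.
Round 1 (the distributor proposes): rejecting gives the studio an expected 0.9 × 120 = 108, so the distributor offers 108, keeping 12.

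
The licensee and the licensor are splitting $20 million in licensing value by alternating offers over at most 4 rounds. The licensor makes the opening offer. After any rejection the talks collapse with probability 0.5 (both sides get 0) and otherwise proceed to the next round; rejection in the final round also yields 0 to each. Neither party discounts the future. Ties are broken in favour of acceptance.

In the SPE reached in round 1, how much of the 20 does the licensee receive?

Round 4 (the licensee proposes): rejection yields 0 for the licensor; the licensee offers 0 and keeps 20.
Round 3 (the licensor proposes): rejecting gives the licensee an expected 0.5 × 20 = 10, so the licensor offers 10, keeping 10.
Round 2 (the licensee proposes): rejecting gives the licensor an expected 0.5 × 10 = 5; the licensee offers that and keeps 15.
Round 1 (the licensor proposes): rejecting gives the licensee an expected 0.5 × 15 = 7.5, so the licensor offers 7.5, keeping 12.5.

7.5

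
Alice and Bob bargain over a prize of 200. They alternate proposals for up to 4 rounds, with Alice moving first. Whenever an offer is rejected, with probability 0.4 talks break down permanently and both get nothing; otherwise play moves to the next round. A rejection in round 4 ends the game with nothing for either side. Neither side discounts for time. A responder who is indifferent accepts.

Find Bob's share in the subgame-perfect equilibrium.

Round 4 (Bob proposes): Alice will accept anything ≥ 0, so Bob offers 0 and keeps 200.
Round 3 (Alice proposes): rejecting gives Bob an expected 0.6 × 200 = 120; Alice offers that and keeps 80.
Round 2 (Bob proposes): rejecting gives Alice an expected 0.6 × 80 = 48, so Bob offers 48, keeping 152.
Round 1 (Alice proposes): rejecting gives Bob an expected 0.6 × 152 = 91.2. Alice offers 91.2 and keeps 200 − 91.2 = 108.8.

91.2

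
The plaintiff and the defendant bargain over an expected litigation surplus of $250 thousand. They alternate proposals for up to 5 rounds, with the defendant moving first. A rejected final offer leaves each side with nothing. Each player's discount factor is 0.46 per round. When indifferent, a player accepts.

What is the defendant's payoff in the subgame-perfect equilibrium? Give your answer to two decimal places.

By backward induction:
Round 5 (the defendant proposes): the plaintiff will accept anything ≥ 0, so the defendant offers 0 and keeps 250.
Round 4 (the plaintiff proposes): the defendant can get 250 next round, worth 0.46 × 250 = 115 now, so the plaintiff offers 115, keeping 135.
Round 3 (the defendant proposes): the plaintiff can get 135 next round, worth 0.46 × 135 = 62.1 now, so the defendant offers 62.1, keeping 187.9.
Round 2 (the plaintiff proposes): the defendant can get 187.9 next round, worth 0.46 × 187.9 = 86.434 now; the plaintiff offers that and keeps 163.566.
Round 1 (the defendant proposes): the plaintiff can get 163.566 next round, worth 0.46 × 163.566 = 75.24036 now; the defendant offers that and keeps 174.75964.

174.76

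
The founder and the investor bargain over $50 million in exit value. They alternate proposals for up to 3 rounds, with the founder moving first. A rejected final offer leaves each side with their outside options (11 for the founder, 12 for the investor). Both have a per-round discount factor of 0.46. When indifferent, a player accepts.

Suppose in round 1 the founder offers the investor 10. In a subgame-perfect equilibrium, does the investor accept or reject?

Round 3 (the founder proposes): the investor gets 12 if talks fail, so the founder offers 12 and keeps 38.
Round 2 (the investor proposes): the founder can get 38 next round, worth 0.46 × 38 = 17.48 now; the investor offers that and keeps 32.52.
So by rejecting in round 1, the investor gets 32.52 next round, worth 0.46 × 32.52 = 14.9592 now.
Offer 10 < 14.9592, so the investor rejects.

Reject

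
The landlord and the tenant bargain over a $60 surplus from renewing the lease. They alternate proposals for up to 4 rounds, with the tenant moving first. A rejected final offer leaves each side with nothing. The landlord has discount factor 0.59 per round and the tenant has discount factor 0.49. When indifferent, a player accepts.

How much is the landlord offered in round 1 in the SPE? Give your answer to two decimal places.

28.29

Round 4 (the landlord proposes): the tenant will accept anything ≥ 0, so the landlord offers 0 and keeps 60.
Round 3 (the tenant proposes): the landlord can get 60 next round, worth 0.59 × 60 = 35.4 now. The tenant offers 35.4 and keeps 60 − 35.4 = 24.6.
Round 2 (the landlord proposes): the tenant can get 24.6 next round, worth 0.49 × 24.6 = 12.054 now, so the landlord offers 12.054, keeping 47.946.
Round 1 (the tenant proposes): the landlord can get 47.946 next round, worth 0.59 × 47.946 = 28.28814 now. The tenant offers 28.28814 and keeps 60 − 28.28814 = 31.71186.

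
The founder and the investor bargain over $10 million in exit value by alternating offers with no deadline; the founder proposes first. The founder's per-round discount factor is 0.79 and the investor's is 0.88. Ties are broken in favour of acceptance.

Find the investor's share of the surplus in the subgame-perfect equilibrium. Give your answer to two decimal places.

6.06

Let x be the founder's share when the founder proposes and y be the investor's share when the investor proposes.
The investor accepts iff offered ≥ 0.88·y, so x = 10 − 0.88y. Symmetrically y = 10 − 0.79x.
Substituting: x = 10 − 0.88(10 − 0.79x), giving x(1 − 0.79·0.88) = 10(1 − 0.88).
So x = 10 × 0.12 / 0.3048 ≈ 3.9370, and the investor receives 10 − x ≈ 6.0630.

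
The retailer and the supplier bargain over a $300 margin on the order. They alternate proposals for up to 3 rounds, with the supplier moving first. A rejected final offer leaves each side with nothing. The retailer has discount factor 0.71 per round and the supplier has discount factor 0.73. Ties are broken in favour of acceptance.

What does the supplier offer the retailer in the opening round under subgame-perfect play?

Round 3 (the supplier proposes): rejection yields 0 for the retailer; the supplier offers 0 and keeps 300.
Round 2 (the retailer proposes): the supplier can get 300 next round, worth 0.73 × 300 = 219 now, so the retailer offers 219, keeping 81.
Round 1 (the supplier proposes): the retailer can get 81 next round, worth 0.71 × 81 = 57.51 now. The supplier offers 57.51 and keeps 300 − 57.51 = 242.49.

57.51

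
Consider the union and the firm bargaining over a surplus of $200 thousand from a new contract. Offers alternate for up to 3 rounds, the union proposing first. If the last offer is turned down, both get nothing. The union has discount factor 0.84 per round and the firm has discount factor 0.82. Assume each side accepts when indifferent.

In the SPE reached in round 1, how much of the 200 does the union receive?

173.76

Round 3 (the union proposes): rejection yields 0 for the firm; the union offers 0 and keeps 200.
Round 2 (the firm proposes): the union can get 200 next round, worth 0.84 × 200 = 168 now, so the firm offers 168, keeping 32.
Round 1 (the union proposes): the firm can get 32 next round, worth 0.82 × 32 = 26.24 now; the union offers that and keeps 173.76.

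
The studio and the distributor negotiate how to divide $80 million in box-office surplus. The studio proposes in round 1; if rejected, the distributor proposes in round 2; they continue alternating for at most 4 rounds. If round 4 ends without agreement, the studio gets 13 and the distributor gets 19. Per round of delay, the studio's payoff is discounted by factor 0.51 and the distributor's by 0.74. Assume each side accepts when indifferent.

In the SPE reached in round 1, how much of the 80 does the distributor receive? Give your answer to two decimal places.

Round 4 (the distributor proposes): the studio gets 13 if talks fail, so the distributor offers 13 and keeps 67.
Round 3 (the studio proposes): the distributor can get 67 next round, worth 0.74 × 67 = 49.58 now. The studio offers 49.58 and keeps 80 − 49.58 = 30.42.
Round 2 (the distributor proposes): the studio can get 30.42 next round, worth 0.51 × 30.42 = 15.5142 now. The distributor offers 15.5142 and keeps 80 − 15.5142 = 64.4858.
Round 1 (the studio proposes): the distributor can get 64.4858 next round, worth 0.74 × 64.4858 = 47.719492 now. The studio offers 47.719492 and keeps 80 − 47.719492 = 32.280508.

47.72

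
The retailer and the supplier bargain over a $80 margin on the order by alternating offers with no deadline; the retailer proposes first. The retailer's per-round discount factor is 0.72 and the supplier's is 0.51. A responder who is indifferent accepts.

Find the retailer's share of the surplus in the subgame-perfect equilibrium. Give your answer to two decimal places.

Let x be the retailer's share when the retailer proposes and y be the supplier's share when the supplier proposes.
The supplier accepts iff offered ≥ 0.51·y, so x = 80 − 0.51y. Symmetrically y = 80 − 0.72x.
Substituting: x = 80 − 0.51(80 − 0.72x), giving x(1 − 0.72·0.51) = 80(1 − 0.51).
So x = 80 × 0.49 / 0.6328 ≈ 61.9469, and the supplier receives 80 − x ≈ 18.0531.

61.95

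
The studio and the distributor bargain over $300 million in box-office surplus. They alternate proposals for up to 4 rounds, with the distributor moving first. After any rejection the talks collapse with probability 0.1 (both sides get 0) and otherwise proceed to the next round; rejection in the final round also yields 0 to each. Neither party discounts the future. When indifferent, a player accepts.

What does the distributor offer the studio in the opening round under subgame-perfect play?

Round 4 (the studio proposes): rejection yields 0 for the distributor; the studio offers 0 and keeps 300.
Round 3 (the distributor proposes): rejecting gives the studio an expected 0.9 × 300 = 270, so the distributor offers 270, keeping 30.
Round 2 (the studio proposes): rejecting gives the distributor an expected 0.9 × 30 = 27. The studio offers 27 and keeps 300 − 27 = 273.
Round 1 (the distributor proposes): rejecting gives the studio an expected 0.9 × 273 = 245.7; the distributor offers that and keeps 54.3.

245.7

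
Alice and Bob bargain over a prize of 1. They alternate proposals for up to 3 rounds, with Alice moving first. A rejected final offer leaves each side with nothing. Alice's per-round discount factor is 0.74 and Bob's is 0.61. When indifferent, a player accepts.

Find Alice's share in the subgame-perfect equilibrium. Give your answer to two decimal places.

0.84

By backward induction:
Round 3 (Alice proposes): rejection yields 0 for Bob; Alice offers 0 and keeps 1.
Round 2 (Bob proposes): Alice can get 1 next round, worth 0.74 × 1 = 0.74 now. Bob offers 0.74 and keeps 1 − 0.74 = 0.26.
Round 1 (Alice proposes): Bob can get 0.26 next round, worth 0.61 × 0.26 = 0.1586 now. Alice offers 0.1586 and keeps 1 − 0.1586 = 0.8414.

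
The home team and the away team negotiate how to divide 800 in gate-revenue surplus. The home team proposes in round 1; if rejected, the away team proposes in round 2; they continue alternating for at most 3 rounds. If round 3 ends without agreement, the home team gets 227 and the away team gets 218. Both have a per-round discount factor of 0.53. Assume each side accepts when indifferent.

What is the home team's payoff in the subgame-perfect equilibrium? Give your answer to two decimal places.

539.48

Solve by backward induction from round 3.
Round 3 (the home team proposes): the away team gets 218 if talks fail, so the home team offers 218 and keeps 582.
Round 2 (the away team proposes): the home team can get 582 next round, worth 0.53 × 582 = 308.46 now. The away team offers 308.46 and keeps 800 − 308.46 = 491.54.
Round 1 (the home team proposes): the away team can get 491.54 next round, worth 0.53 × 491.54 = 260.5162 now. The home team offers 260.5162 and keeps 800 − 260.5162 = 539.4838.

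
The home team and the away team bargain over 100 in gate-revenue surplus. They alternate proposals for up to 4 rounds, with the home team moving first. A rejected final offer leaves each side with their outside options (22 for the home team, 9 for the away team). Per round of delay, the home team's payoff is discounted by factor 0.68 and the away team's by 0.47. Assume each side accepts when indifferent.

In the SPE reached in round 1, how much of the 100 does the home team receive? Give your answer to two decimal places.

Work backward from the last round.
Round 4 (the away team proposes): the home team gets 22 if talks fail, so the away team offers 22 and keeps 78.
Round 3 (the home team proposes): the away team can get 78 next round, worth 0.47 × 78 = 36.66 now. The home team offers 36.66 and keeps 100 − 36.66 = 63.34.
Round 2 (the away team proposes): the home team can get 63.34 next round, worth 0.68 × 63.34 = 43.0712 now, so the away team offers 43.0712, keeping 56.9288.
Round 1 (the home team proposes): the away team can get 56.9288 next round, worth 0.47 × 56.9288 = 26.756536 now. The home team offers 26.756536 and keeps 100 − 26.756536 = 73.243464.

73.24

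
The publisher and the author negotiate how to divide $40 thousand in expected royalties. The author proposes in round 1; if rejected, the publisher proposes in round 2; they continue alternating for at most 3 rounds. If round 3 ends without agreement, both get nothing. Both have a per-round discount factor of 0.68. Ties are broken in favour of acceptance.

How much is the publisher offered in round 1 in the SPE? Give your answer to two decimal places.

8.70

Round 3 (the author proposes): rejection yields 0 for the publisher; the author offers 0 and keeps 40.
Round 2 (the publisher proposes): the author can get 40 next round, worth 0.68 × 40 = 27.2 now; the publisher offers that and keeps 12.8.
Round 1 (the author proposes): the publisher can get 12.8 next round, worth 0.68 × 12.8 = 8.704 now. The author offers 8.704 and keeps 40 − 8.704 = 31.296.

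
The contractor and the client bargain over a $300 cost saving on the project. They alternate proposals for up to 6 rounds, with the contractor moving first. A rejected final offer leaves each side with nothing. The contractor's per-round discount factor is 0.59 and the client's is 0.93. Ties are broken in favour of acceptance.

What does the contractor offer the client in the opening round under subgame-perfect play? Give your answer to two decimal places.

261.15

Solve by backward induction from round 6.
Round 6 (the client proposes): rejection yields 0 for the contractor; the client offers 0 and keeps 300.
Round 5 (the contractor proposes): the client can get 300 next round, worth 0.93 × 300 = 279 now. The contractor offers 279 and keeps 300 − 279 = 21.
Round 4 (the client proposes): the contractor can get 21 next round, worth 0.59 × 21 = 12.39 now, so the client offers 12.39, keeping 287.61.
Round 3 (the contractor proposes): the client can get 287.61 next round, worth 0.93 × 287.61 = 267.4773 now. The contractor offers 267.4773 and keeps 300 − 267.4773 = 32.5227.
Round 2 (the client proposes): the contractor can get 32.5227 next round, worth 0.59 × 32.5227 = 19.188393 now, so the client offers 19.188393, keeping 280.811607.
Round 1 (the contractor proposes): the client can get 280.811607 next round, worth 0.93 × 280.811607 = 261.15479451 now, so the contractor offers 261.15479451, keeping 38.84520549.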